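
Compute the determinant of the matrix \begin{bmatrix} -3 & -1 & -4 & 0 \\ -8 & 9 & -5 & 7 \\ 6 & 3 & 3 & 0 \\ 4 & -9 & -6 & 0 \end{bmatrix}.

Expand along column 4 (it has 3 zeros):
  + (7) · M_24   where M_24 = det([-3 -1 -4; 6 3 3; 4 -9 -6]) = 189
det = (+1)·(7)·(189) = 1323

The determinant is 1323.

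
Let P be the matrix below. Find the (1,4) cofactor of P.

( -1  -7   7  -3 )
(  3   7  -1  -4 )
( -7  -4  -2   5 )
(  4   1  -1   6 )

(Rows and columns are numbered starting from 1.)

Delete row 1 and column 4; the remaining 3×3 submatrix is [3 7 -1; -7 -4 -2; 4 1 -1].
Its determinant is -96.
The cofactor carries sign (−1)^(1+4) = −1, so C_{1,4} = −(-96) = 96.

The cofactor is 96.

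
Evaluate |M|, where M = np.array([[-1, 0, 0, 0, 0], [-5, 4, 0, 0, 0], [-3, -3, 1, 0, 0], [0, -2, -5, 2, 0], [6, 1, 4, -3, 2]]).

det(M) = -16

M is lower triangular, so det(M) is the product of the diagonal entries:
det = (-1) · (4) · (1) · (2) · (2) = -16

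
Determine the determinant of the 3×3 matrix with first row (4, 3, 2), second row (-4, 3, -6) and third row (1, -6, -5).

-240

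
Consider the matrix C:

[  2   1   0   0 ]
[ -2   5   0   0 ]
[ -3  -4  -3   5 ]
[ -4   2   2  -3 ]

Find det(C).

C is block lower-triangular with a 2×2 block and a 2×2 block on the diagonal, so its determinant equals the product of the determinants of the diagonal blocks.
det of the 2×2 block = 12
det of the 2×2 block = -1
det = (12)·(-1) = -12

The determinant is -12.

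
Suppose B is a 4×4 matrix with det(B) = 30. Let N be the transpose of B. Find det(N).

30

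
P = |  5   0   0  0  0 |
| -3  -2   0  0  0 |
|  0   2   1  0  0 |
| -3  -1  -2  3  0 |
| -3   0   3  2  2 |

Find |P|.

P is lower triangular, so det(P) is the product of the diagonal entries:
det = (5) · (-2) · (1) · (3) · (2) = -60

The determinant is -60.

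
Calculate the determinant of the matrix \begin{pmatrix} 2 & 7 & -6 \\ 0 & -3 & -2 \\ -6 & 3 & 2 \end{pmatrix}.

Expand along column 1:
  + 2 · |-3 -2; 3 2| = 2·(-6 − (-6)) = 0
  + (-6) · |7 -6; -3 -2| = (-6)·(-14 − 18) = 192
Sum: (0) + (192) = 192

192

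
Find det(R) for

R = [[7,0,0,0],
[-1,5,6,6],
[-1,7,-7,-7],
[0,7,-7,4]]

The determinant is -5929.

Expand along row 1 (it has 3 zeros):
  + (7) · M_11   where M_11 = det([5 6 6; 7 -7 -7; 7 -7 4]) = -847
det = (+1)·(7)·(-847) = -5929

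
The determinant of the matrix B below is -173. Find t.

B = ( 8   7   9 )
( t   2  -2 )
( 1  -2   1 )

5

Expanding along the row containing t, det(B) is linear in t: det(B) = (-25)·t + (-48).
Set (-25)·t + (-48) = -173  ⇒  (-25)·t = -125  ⇒  t = 5.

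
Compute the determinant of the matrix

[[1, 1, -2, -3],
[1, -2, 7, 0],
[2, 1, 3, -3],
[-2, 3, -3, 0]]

60

Expand along column 4 (it has 2 zeros):
  − (-3) · M_14   where M_14 = det([1 -2 7; 2 1 3; -2 3 -3]) = 44
  − (-3) · M_34   where M_34 = det([1 1 -2; 1 -2 7; -2 3 -3]) = -24
det = (-1)·(-3)·(44) + (-1)·(-3)·(-24) = 60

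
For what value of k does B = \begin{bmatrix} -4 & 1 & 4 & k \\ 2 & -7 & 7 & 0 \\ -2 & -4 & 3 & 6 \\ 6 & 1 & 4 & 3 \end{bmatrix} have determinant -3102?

Expanding along the row containing k, det(B) is linear in k: det(B) = (66)·k + (-2508).
Set (66)·k + (-2508) = -3102  ⇒  (66)·k = -594  ⇒  k = -9.

k = -9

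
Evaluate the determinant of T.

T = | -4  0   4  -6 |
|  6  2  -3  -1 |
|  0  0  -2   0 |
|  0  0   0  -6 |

-96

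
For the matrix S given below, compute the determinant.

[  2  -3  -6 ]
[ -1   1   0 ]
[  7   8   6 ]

84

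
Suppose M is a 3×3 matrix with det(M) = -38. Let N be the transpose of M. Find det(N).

det(Mᵀ) = det(M).
det(N) = (1)·(-38) = -38

-38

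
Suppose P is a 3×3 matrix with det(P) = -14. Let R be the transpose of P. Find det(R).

det(Pᵀ) = det(P).
det(R) = (1)·(-14) = -14

|R| = -14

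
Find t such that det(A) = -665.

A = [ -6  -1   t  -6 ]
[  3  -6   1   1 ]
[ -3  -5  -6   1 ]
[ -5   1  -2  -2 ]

t = -6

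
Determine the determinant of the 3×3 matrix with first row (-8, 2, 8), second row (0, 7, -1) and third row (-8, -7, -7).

912

Expand along row 2:
  + 7 · |-8 8; -8 -7| = 7·(56 − (-64)) = 840
  − (-1) · |-8 2; -8 -7| = −(-1)·(56 − (-16)) = 72
Sum: (840) + (72) = 912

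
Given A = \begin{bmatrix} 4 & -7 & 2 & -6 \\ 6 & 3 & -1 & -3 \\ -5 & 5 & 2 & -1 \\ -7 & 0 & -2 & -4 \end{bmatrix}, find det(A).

The determinant is -2443.

Expand along row 4 (it has 1 zero):
  − (-7) · M_41   where M_41 = det([-7 2 -6; 3 -1 -3; 5 2 -1]) = -139
  − (-2) · M_43   where M_43 = det([4 -7 -6; 6 3 -3; -5 5 -1]) = -369
  + (-4) · M_44   where M_44 = det([4 -7 2; 6 3 -1; -5 5 2]) = 183
det = (-1)·(-7)·(-139) + (-1)·(-2)·(-369) + (+1)·(-4)·(183) = -2443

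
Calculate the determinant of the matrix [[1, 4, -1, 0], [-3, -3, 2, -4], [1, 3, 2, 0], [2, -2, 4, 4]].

The determinant is 8.

Expand along column 4 (it has 2 zeros):
  + (-4) · M_24   where M_24 = det([1 4 -1; 1 3 2; 2 -2 4]) = 24
  + (4) · M_44   where M_44 = det([1 4 -1; -3 -3 2; 1 3 2]) = 26
det = (+1)·(-4)·(24) + (+1)·(4)·(26) = 8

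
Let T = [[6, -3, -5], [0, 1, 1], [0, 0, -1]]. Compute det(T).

|T| = -6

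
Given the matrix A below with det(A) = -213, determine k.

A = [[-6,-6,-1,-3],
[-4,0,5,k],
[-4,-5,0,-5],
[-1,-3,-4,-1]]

8

Expanding along the row containing k, det(A) is linear in k: det(A) = (-31)·k + (35).
Set (-31)·k + (35) = -213  ⇒  (-31)·k = -248  ⇒  k = 8.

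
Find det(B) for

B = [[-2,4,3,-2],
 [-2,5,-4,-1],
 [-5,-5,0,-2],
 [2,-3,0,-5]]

|B| = -1440

Expand along column 3 (it has 2 zeros):
  + (3) · M_13   where M_13 = det([-2 5 -1; -5 -5 -2; 2 -3 -5]) = -208
  − (-4) · M_23   where M_23 = det([-2 4 -2; -5 -5 -2; 2 -3 -5]) = -204
det = (+1)·(3)·(-208) + (-1)·(-4)·(-204) = -1440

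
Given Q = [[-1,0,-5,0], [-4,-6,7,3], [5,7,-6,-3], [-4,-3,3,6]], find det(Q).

Expand along row 1 (it has 2 zeros):
  + (-1) · M_11   where M_11 = det([-6 7 3; 7 -6 -3; -3 3 6]) = -60
  + (-5) · M_13   where M_13 = det([-4 -6 3; 5 7 -3; -4 -3 6]) = 15
det = (+1)·(-1)·(-60) + (+1)·(-5)·(15) = -15

The determinant is -15.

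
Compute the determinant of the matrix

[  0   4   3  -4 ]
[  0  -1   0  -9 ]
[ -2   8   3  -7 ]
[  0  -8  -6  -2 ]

Expand along column 1 (it has 3 zeros):
  + (-2) · M_31   where M_31 = det([4 3 -4; -1 0 -9; -8 -6 -2]) = -30
det = (+1)·(-2)·(-30) = 60

60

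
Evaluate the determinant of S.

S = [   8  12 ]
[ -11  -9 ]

det(S) = 8·(-9) − 12·(-11) = -72 − (-132) = 60

60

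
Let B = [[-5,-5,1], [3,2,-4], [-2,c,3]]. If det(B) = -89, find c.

4

Expanding along the row containing c, det(B) is linear in c: det(B) = (-17)·c + (-21).
Set (-17)·c + (-21) = -89  ⇒  (-17)·c = -68  ⇒  c = 4.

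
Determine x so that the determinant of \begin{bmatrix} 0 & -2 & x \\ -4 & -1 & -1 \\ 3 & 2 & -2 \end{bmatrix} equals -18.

x = 8

Expanding along the row containing x, det(M) is linear in x: det(M) = (-5)·x + (22).
Set (-5)·x + (22) = -18  ⇒  (-5)·x = -40  ⇒  x = 8.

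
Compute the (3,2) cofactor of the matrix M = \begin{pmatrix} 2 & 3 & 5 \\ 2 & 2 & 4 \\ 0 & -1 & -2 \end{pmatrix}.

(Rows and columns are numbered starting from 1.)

2

Delete row 3 and column 2; the remaining 2×2 submatrix is [2 5; 2 4].
Its determinant is 2·4 − 5·2 = -2.
The cofactor carries sign (−1)^(3+2) = −1, so C_{3,2} = −(-2) = 2.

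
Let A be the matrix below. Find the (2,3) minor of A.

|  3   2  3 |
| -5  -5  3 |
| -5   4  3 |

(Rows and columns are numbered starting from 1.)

Delete row 2 and column 3; the remaining 2×2 submatrix is [3 2; -5 4].
Its determinant is 3·4 − 2·(-5) = 22.

The minor is 22.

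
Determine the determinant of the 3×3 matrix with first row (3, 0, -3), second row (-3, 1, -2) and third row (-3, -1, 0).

Expand along row 1:
  + 3 · |1 -2; -1 0| = 3·(0 − 2) = -6
  + (-3) · |-3 1; -3 -1| = (-3)·(3 − (-3)) = -18
Sum: (-6) + (-18) = -24

The determinant is -24.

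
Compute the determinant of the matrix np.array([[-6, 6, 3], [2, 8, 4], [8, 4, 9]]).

Expand along row 1:
  + (-6) · |8 4; 4 9| = (-6)·(72 − 16) = -336
  − 6 · |2 4; 8 9| = −6·(18 − 32) = 84
  + 3 · |2 8; 8 4| = 3·(8 − 64) = -168
Sum: (-336) + (84) + (-168) = -420

The determinant is -420.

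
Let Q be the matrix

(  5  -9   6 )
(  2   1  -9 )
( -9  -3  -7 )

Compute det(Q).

Expand along column 1:
  + 5 · |1 -9; -3 -7| = 5·(-7 − 27) = -170
  − 2 · |-9 6; -3 -7| = −2·(63 − (-18)) = -162
  + (-9) · |-9 6; 1 -9| = (-9)·(81 − 6) = -675
Sum: (-170) + (-162) + (-675) = -1007

det(Q) = -1007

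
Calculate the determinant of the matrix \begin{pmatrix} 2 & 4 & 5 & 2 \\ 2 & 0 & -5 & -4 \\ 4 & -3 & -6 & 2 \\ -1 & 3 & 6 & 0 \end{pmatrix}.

Expand along row 2 (it has 1 zero):
  − (2) · M_21   where M_21 = det([4 5 2; -3 -6 2; 3 6 0]) = -18
  − (-5) · M_23   where M_23 = det([2 4 2; 4 -3 2; -1 3 0]) = -2
  + (-4) · M_24   where M_24 = det([2 4 5; 4 -3 -6; -1 3 6]) = -27
det = (-1)·(2)·(-18) + (-1)·(-5)·(-2) + (+1)·(-4)·(-27) = 134

134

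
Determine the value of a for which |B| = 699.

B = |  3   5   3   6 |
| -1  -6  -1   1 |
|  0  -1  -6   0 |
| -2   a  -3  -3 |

a = 8

Expanding along the row containing a, det(B) is linear in a: det(B) = (54)·a + (267).
Set (54)·a + (267) = 699  ⇒  (54)·a = 432  ⇒  a = 8.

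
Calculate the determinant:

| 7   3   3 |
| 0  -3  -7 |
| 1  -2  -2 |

Expand along row 2:
  + (-3) · |7 3; 1 -2| = (-3)·(-14 − 3) = 51
  − (-7) · |7 3; 1 -2| = −(-7)·(-14 − 3) = -119
Sum: (51) + (-119) = -68

-68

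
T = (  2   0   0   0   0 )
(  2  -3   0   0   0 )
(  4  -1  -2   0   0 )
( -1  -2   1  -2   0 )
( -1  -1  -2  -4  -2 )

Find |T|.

T is lower triangular, so det(T) is the product of the diagonal entries:
det = (2) · (-3) · (-2) · (-2) · (-2) = 48

48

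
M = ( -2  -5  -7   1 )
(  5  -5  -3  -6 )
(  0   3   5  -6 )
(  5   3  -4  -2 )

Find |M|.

det(M) = -2271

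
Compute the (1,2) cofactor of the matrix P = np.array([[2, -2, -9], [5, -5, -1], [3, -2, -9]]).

The cofactor is 42.

Delete row 1 and column 2; the remaining 2×2 submatrix is [5 -1; 3 -9].
Its determinant is 5·(-9) − (-1)·3 = -42.
The cofactor carries sign (−1)^(1+2) = −1, so C_{1,2} = −(-42) = 42.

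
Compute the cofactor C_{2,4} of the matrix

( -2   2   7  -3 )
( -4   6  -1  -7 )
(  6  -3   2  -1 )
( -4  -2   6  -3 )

-228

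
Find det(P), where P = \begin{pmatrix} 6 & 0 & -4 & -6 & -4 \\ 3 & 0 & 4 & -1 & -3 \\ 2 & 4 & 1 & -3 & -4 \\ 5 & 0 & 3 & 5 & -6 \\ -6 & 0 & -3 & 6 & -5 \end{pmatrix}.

11008

Expand along column 2 (it has 4 zeros):
  − (4) · M_32   where M_32 = det([6 -4 -6 -4; 3 4 -1 -3; 5 3 5 -6; -6 -3 6 -5]) = -2752
det = (-1)·(4)·(-2752) = 11008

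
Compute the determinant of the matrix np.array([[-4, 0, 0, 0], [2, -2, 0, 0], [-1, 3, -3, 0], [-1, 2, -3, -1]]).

24

The matrix is lower triangular, so the determinant is the product of the diagonal entries:
det = (-4) · (-2) · (-3) · (-1) = 24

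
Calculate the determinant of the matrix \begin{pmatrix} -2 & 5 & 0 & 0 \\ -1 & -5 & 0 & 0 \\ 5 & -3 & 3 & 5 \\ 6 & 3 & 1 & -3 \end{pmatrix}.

-210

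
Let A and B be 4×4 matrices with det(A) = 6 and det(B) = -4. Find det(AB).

|AB| = -24

det(AB) = det(A)·det(B) = (6)·(-4) = -24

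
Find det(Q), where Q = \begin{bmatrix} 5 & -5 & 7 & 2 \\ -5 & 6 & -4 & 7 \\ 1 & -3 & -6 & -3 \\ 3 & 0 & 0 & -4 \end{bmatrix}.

1189

Expand along row 4 (it has 2 zeros):
  − (3) · M_41   where M_41 = det([-5 7 2; 6 -4 7; -3 -6 -3]) = -387
  + (-4) · M_44   where M_44 = det([5 -5 7; -5 6 -4; 1 -3 -6]) = -7
det = (-1)·(3)·(-387) + (+1)·(-4)·(-7) = 1189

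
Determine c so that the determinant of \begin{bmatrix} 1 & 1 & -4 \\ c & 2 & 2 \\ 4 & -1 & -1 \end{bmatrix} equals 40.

c = 0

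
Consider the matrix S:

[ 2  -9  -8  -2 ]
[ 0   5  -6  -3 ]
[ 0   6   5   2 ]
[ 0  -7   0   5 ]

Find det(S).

Expand along column 1 (it has 3 zeros):
  + (2) · M_11   where M_11 = det([5 -6 -3; 6 5 2; -7 0 5]) = 284
det = (+1)·(2)·(284) = 568

The determinant is 568.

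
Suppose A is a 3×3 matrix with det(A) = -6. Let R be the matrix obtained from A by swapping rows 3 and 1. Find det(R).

6

Swapping two rows multiplies the determinant by −1.
det(R) = (-1)·(-6) = 6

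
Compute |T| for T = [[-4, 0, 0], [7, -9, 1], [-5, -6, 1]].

Expand along row 1:
  + (-4) · |-9 1; -6 1| = (-4)·(-9 − (-6)) = 12

det(T) = 12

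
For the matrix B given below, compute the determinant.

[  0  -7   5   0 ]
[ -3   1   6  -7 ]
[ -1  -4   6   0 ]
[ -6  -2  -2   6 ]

Expand along row 1 (it has 2 zeros):
  − (-7) · M_12   where M_12 = det([-3 6 -7; -1 6 0; -6 -2 6]) = -338
  + (5) · M_13   where M_13 = det([-3 1 -7; -1 -4 0; -6 -2 6]) = 232
det = (-1)·(-7)·(-338) + (+1)·(5)·(232) = -1206

-1206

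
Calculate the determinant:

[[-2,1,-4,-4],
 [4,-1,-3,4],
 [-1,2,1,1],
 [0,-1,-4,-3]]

Expand along row 4 (it has 1 zero):
  + (-1) · M_42   where M_42 = det([-2 -4 -4; 4 -3 4; -1 1 1]) = 42
  − (-4) · M_43   where M_43 = det([-2 1 -4; 4 -1 4; -1 2 1]) = -18
  + (-3) · M_44   where M_44 = det([-2 1 -4; 4 -1 -3; -1 2 1]) = -39
det = (+1)·(-1)·(42) + (-1)·(-4)·(-18) + (+1)·(-3)·(-39) = 3

3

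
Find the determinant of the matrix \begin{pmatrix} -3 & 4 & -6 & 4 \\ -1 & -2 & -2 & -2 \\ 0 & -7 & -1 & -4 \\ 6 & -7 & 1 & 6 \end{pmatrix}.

Expand along row 3 (it has 1 zero):
  − (-7) · M_32   where M_32 = det([-3 -6 4; -1 -2 -2; 6 1 6]) = 110
  + (-1) · M_33   where M_33 = det([-3 4 4; -1 -2 -2; 6 -7 6]) = 130
  − (-4) · M_34   where M_34 = det([-3 4 -6; -1 -2 -2; 6 -7 1]) = -110
det = (-1)·(-7)·(110) + (+1)·(-1)·(130) + (-1)·(-4)·(-110) = 200

200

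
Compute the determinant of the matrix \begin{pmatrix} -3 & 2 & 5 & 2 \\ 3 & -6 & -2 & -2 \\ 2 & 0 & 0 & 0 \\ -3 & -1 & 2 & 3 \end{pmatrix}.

136

Expand along row 3 (it has 3 zeros):
  + (2) · M_31   where M_31 = det([2 5 2; -6 -2 -2; -1 2 3]) = 68
det = (+1)·(2)·(68) = 136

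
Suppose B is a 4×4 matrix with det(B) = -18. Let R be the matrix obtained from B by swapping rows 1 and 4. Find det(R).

|R| = 18

Swapping two rows multiplies the determinant by −1.
det(R) = (-1)·(-18) = 18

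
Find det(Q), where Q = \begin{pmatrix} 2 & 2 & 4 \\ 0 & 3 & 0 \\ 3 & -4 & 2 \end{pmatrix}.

|Q| = -24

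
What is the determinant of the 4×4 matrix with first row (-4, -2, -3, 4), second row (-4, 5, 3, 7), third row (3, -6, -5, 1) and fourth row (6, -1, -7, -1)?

Expand along row 1:
  + (-4) · M_11   where M_11 = det([5 3 7; -6 -5 1; -1 -7 -1]) = 298
  − (-2) · M_12   where M_12 = det([-4 3 7; 3 -5 1; 6 -7 -1]) = 42
  + (-3) · M_13   where M_13 = det([-4 5 7; 3 -6 1; 6 -1 -1]) = 248
  − (4) · M_14   where M_14 = det([-4 5 3; 3 -6 -5; 6 -1 -7]) = -94
det = (+1)·(-4)·(298) + (-1)·(-2)·(42) + (+1)·(-3)·(248) + (-1)·(4)·(-94) = -1476

-1476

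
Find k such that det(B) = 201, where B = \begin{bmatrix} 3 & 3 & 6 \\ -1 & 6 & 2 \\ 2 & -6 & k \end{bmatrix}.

9

Expanding along the row containing k, det(B) is linear in k: det(B) = (21)·k + (12).
Set (21)·k + (12) = 201  ⇒  (21)·k = 189  ⇒  k = 9.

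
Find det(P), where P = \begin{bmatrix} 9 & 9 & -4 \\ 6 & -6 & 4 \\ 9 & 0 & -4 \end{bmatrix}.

540

Expand along column 2:
  − 9 · |6 4; 9 -4| = −9·(-24 − 36) = 540
  + (-6) · |9 -4; 9 -4| = (-6)·(-36 − (-36)) = 0
Sum: (540) + (0) = 540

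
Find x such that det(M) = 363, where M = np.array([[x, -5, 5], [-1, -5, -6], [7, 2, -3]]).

x = -1

Expanding along the column containing x, det(M) is linear in x: det(M) = (27)·x + (390).
Set (27)·x + (390) = 363  ⇒  (27)·x = -27  ⇒  x = -1.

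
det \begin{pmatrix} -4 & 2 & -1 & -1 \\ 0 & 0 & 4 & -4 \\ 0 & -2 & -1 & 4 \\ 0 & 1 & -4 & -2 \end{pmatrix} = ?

Expand along column 1 (it has 3 zeros):
  + (-4) · M_11   where M_11 = det([0 4 -4; -2 -1 4; 1 -4 -2]) = -36
det = (+1)·(-4)·(-36) = 144

144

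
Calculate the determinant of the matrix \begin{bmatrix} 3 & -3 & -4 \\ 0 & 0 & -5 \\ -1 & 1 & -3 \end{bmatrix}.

0

Expand along row 2:
  − (-5) · |3 -3; -1 1| = −(-5)·(3 − 3) = 0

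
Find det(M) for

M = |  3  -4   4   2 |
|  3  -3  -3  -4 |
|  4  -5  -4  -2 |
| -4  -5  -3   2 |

The determinant is 644.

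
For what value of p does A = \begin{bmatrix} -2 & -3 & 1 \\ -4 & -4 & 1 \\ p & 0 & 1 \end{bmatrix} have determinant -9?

-5

Expanding along the column containing p, det(A) is linear in p: det(A) = (1)·p + (-4).
Set (1)·p + (-4) = -9  ⇒  (1)·p = -5  ⇒  p = -5.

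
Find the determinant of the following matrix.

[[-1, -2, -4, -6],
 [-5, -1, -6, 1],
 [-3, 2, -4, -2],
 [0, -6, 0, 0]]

The determinant is -144.

Expand along row 4 (it has 3 zeros):
  + (-6) · M_42   where M_42 = det([-1 -4 -6; -5 -6 1; -3 -4 -2]) = 24
det = (+1)·(-6)·(24) = -144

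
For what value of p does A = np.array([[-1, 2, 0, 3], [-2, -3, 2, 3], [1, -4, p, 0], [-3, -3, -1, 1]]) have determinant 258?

Expanding along the column containing p, det(A) is linear in p: det(A) = (-29)·p + (113).
Set (-29)·p + (113) = 258  ⇒  (-29)·p = 145  ⇒  p = -5.

p = -5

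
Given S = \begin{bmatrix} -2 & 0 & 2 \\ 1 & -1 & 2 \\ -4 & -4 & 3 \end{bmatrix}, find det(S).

The determinant is -26.

Expand along column 2:
  + (-1) · |-2 2; -4 3| = (-1)·(-6 − (-8)) = -2
  − (-4) · |-2 2; 1 2| = −(-4)·(-4 − 2) = -24
Sum: (-2) + (-24) = -26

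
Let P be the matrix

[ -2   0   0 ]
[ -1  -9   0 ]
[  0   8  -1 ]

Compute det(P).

P is lower triangular, so det(P) is the product of the diagonal entries:
det = (-2) · (-9) · (-1) = -18

|P| = -18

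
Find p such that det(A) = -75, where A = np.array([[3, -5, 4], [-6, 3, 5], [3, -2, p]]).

2

Expanding along the row containing p, det(A) is linear in p: det(A) = (-21)·p + (-33).
Set (-21)·p + (-33) = -75  ⇒  (-21)·p = -42  ⇒  p = 2.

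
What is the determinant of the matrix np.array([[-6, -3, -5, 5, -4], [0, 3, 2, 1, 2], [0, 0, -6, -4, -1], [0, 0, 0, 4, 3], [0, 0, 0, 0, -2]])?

-864

The matrix is upper triangular, so the determinant is the product of the diagonal entries:
det = (-6) · (3) · (-6) · (4) · (-2) = -864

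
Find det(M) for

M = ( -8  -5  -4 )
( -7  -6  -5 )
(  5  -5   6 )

Expand along row 1:
  + (-8) · |-6 -5; -5 6| = (-8)·(-36 − 25) = 488
  − (-5) · |-7 -5; 5 6| = −(-5)·(-42 − (-25)) = -85
  + (-4) · |-7 -6; 5 -5| = (-4)·(35 − (-30)) = -260
Sum: (488) + (-85) + (-260) = 143

143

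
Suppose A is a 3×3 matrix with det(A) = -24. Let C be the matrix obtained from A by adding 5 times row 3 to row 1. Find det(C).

Adding a multiple of one row to another leaves the determinant unchanged.
det(C) = (1)·(-24) = -24

-24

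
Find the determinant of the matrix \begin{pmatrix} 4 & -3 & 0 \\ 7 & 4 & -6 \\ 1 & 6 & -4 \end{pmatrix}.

14

Expand along row 1:
  + 4 · |4 -6; 6 -4| = 4·(-16 − (-36)) = 80
  − (-3) · |7 -6; 1 -4| = −(-3)·(-28 − (-6)) = -66
Sum: (80) + (-66) = 14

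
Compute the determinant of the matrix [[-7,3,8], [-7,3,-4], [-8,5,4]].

Expand along column 1:
  + (-7) · |3 -4; 5 4| = (-7)·(12 − (-20)) = -224
  − (-7) · |3 8; 5 4| = −(-7)·(12 − 40) = -196
  + (-8) · |3 8; 3 -4| = (-8)·(-12 − 24) = 288
Sum: (-224) + (-196) + (288) = -132

-132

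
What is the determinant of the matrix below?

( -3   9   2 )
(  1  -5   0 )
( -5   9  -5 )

-62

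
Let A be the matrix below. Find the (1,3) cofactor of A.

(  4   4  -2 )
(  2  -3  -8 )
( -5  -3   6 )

-21

Delete row 1 and column 3; the remaining 2×2 submatrix is [2 -3; -5 -3].
Its determinant is 2·(-3) − (-3)·(-5) = -21.
The cofactor carries sign (−1)^(1+3) = +1, so C_{1,3} = +(-21) = -21.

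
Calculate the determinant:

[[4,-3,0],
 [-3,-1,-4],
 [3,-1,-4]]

Expand along column 3:
  − (-4) · |4 -3; 3 -1| = −(-4)·(-4 − (-9)) = 20
  + (-4) · |4 -3; -3 -1| = (-4)·(-4 − 9) = 52
Sum: (20) + (52) = 72

72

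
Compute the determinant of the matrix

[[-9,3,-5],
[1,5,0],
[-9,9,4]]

Expand along column 3:
  + (-5) · |1 5; -9 9| = (-5)·(9 − (-45)) = -270
  + 4 · |-9 3; 1 5| = 4·(-45 − 3) = -192
Sum: (-270) + (-192) = -462

-462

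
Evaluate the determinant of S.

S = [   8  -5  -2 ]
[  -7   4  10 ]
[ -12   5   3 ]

Expand along column 1:
  + 8 · |4 10; 5 3| = 8·(12 − 50) = -304
  − (-7) · |-5 -2; 5 3| = −(-7)·(-15 − (-10)) = -35
  + (-12) · |-5 -2; 4 10| = (-12)·(-50 − (-8)) = 504
Sum: (-304) + (-35) + (504) = 165

165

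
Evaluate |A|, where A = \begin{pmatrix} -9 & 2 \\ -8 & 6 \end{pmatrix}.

|A| = -38

det(A) = (-9)·6 − 2·(-8) = -54 − (-16) = -38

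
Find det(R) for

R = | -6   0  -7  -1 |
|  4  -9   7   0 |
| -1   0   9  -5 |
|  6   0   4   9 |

3609

Expand along column 2 (it has 3 zeros):
  + (-9) · M_22   where M_22 = det([-6 -7 -1; -1 9 -5; 6 4 9]) = -401
det = (+1)·(-9)·(-401) = 3609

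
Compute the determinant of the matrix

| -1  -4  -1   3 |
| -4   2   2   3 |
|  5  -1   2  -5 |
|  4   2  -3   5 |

Expand along row 1:
  + (-1) · M_11   where M_11 = det([2 2 3; -1 2 -5; 2 -3 5]) = -23
  − (-4) · M_12   where M_12 = det([-4 2 3; 5 2 -5; 4 -3 5]) = -139
  + (-1) · M_13   where M_13 = det([-4 2 3; 5 -1 -5; 4 2 5]) = -68
  − (3) · M_14   where M_14 = det([-4 2 2; 5 -1 2; 4 2 -3]) = 78
det = (+1)·(-1)·(-23) + (-1)·(-4)·(-139) + (+1)·(-1)·(-68) + (-1)·(3)·(78) = -699

-699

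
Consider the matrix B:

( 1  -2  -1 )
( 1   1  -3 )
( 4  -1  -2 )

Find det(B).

Expand along row 1:
  + 1 · |1 -3; -1 -2| = 1·(-2 − 3) = -5
  − (-2) · |1 -3; 4 -2| = −(-2)·(-2 − (-12)) = 20
  + (-1) · |1 1; 4 -1| = (-1)·(-1 − 4) = 5
Sum: (-5) + (20) + (5) = 20

20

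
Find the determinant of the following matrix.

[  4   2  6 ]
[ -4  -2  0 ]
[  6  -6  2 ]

216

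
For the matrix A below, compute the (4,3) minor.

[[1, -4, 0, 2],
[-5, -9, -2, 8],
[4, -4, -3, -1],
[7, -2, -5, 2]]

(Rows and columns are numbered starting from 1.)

45

Delete row 4 and column 3; the remaining 3×3 submatrix is [1 -4 2; -5 -9 8; 4 -4 -1].
Its determinant is 45.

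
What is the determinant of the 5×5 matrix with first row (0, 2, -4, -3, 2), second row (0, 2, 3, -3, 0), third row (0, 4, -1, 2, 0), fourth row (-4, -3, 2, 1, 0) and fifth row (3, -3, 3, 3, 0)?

1122

Expand along column 5 (it has 4 zeros):
  + (2) · M_15   where M_15 = det([0 2 3 -3; 0 4 -1 2; -4 -3 2 1; 3 -3 3 3]) = 561
det = (+1)·(2)·(561) = 1122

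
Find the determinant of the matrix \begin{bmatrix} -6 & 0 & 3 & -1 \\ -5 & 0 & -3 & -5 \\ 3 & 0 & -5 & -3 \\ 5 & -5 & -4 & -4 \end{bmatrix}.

The determinant is 140.

Expand along column 2 (it has 3 zeros):
  + (-5) · M_42   where M_42 = det([-6 3 -1; -5 -3 -5; 3 -5 -3]) = -28
det = (+1)·(-5)·(-28) = 140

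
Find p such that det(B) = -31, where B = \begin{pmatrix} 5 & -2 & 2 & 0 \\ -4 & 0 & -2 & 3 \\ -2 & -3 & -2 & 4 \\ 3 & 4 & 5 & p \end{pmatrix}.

6

Expanding along the row containing p, det(B) is linear in p: det(B) = (2)·p + (-43).
Set (2)·p + (-43) = -31  ⇒  (2)·p = 12  ⇒  p = 6.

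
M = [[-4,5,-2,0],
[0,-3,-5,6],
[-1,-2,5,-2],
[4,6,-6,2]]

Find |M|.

The determinant is 458.

Expand along row 1 (it has 1 zero):
  + (-4) · M_11   where M_11 = det([-3 -5 6; -2 5 -2; 6 -6 2]) = -62
  − (5) · M_12   where M_12 = det([0 -5 6; -1 5 -2; 4 -6 2]) = -54
  + (-2) · M_13   where M_13 = det([0 -3 6; -1 -2 -2; 4 6 2]) = 30
det = (+1)·(-4)·(-62) + (-1)·(5)·(-54) + (+1)·(-2)·(30) = 458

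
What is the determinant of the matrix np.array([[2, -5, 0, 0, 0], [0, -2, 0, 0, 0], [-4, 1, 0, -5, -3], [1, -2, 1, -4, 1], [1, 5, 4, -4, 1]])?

204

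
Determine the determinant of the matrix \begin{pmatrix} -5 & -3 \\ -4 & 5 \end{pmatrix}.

-37

det = (-5)·5 − (-3)·(-4) = -25 − 12 = -37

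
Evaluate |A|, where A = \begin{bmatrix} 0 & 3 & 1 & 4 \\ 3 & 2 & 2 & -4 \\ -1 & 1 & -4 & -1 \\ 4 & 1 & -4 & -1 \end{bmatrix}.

Expand along row 1 (it has 1 zero):
  − (3) · M_12   where M_12 = det([3 2 -4; -1 -4 -1; 4 -4 -1]) = -90
  + (1) · M_13   where M_13 = det([3 2 -4; -1 1 -1; 4 1 -1]) = 10
  − (4) · M_14   where M_14 = det([3 2 2; -1 1 -4; 4 1 -4]) = -50
det = (-1)·(3)·(-90) + (+1)·(1)·(10) + (-1)·(4)·(-50) = 480

480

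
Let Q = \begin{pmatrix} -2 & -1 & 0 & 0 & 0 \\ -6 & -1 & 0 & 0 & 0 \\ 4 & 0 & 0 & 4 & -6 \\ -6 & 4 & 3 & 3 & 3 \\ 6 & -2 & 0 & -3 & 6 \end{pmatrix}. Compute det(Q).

72

Q is block lower-triangular with a 2×2 block and a 3×3 block on the diagonal, so its determinant equals the product of the determinants of the diagonal blocks.
det of the 2×2 block = -4
det of the 3×3 block = -18
det = (-4)·(-18) = 72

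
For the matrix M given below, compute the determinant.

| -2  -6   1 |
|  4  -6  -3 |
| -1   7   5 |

Expand along row 1:
  + (-2) · |-6 -3; 7 5| = (-2)·(-30 − (-21)) = 18
  − (-6) · |4 -3; -1 5| = −(-6)·(20 − 3) = 102
  + 1 · |4 -6; -1 7| = 1·(28 − 6) = 22
Sum: (18) + (102) + (22) = 142

det(M) = 142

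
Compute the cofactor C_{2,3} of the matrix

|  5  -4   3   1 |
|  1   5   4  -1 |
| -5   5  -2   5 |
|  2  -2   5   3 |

Delete row 2 and column 3; the remaining 3×3 submatrix is [5 -4 1; -5 5 5; 2 -2 3].
Its determinant is 25.
The cofactor carries sign (−1)^(2+3) = −1, so C_{2,3} = −(25) = -25.

The cofactor is -25.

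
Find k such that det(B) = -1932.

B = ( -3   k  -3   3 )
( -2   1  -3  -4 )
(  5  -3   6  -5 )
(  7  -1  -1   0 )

Expanding along the row containing k, det(B) is linear in k: det(B) = (-303)·k + (492).
Set (-303)·k + (492) = -1932  ⇒  (-303)·k = -2424  ⇒  k = 8.

k = 8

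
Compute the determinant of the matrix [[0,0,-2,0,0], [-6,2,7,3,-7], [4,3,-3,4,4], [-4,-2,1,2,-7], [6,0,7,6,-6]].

-2124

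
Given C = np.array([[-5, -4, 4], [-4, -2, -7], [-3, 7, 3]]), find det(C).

Expand along row 1:
  + (-5) · |-2 -7; 7 3| = (-5)·(-6 − (-49)) = -215
  − (-4) · |-4 -7; -3 3| = −(-4)·(-12 − 21) = -132
  + 4 · |-4 -2; -3 7| = 4·(-28 − 6) = -136
Sum: (-215) + (-132) + (-136) = -483

-483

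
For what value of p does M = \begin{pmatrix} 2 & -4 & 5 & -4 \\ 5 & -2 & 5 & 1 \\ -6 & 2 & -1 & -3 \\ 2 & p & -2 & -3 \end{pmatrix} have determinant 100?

Expanding along the column containing p, det(M) is linear in p: det(M) = (-83)·p + (-398).
Set (-83)·p + (-398) = 100  ⇒  (-83)·p = 498  ⇒  p = -6.

p = -6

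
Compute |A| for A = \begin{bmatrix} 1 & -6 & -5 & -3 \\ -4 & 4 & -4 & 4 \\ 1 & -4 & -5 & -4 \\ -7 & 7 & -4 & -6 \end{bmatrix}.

Expand along row 1:
  + (1) · M_11   where M_11 = det([4 -4 4; -4 -5 -4; 7 -4 -6]) = 468
  − (-6) · M_12   where M_12 = det([-4 -4 4; 1 -5 -4; -7 -4 -6]) = -348
  + (-5) · M_13   where M_13 = det([-4 4 4; 1 -4 -4; -7 7 -6]) = -156
  − (-3) · M_14   where M_14 = det([-4 4 -4; 1 -4 -5; -7 7 -4]) = 36
det = (+1)·(1)·(468) + (-1)·(-6)·(-348) + (+1)·(-5)·(-156) + (-1)·(-3)·(36) = -732

The determinant is -732.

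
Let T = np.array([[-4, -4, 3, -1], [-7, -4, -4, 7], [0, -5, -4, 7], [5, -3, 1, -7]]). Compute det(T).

-1644

Expand along row 3 (it has 1 zero):
  − (-5) · M_32   where M_32 = det([-4 3 -1; -7 -4 7; 5 1 -7]) = -139
  + (-4) · M_33   where M_33 = det([-4 -4 -1; -7 -4 7; 5 -3 -7]) = -181
  − (7) · M_34   where M_34 = det([-4 -4 3; -7 -4 -4; 5 -3 1]) = 239
det = (-1)·(-5)·(-139) + (+1)·(-4)·(-181) + (-1)·(7)·(239) = -1644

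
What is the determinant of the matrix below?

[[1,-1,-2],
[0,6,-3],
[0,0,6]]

36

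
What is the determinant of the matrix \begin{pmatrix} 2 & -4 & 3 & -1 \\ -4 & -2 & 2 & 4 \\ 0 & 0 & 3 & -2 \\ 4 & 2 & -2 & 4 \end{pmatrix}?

-480

Expand along row 3 (it has 2 zeros):
  + (3) · M_33   where M_33 = det([2 -4 -1; -4 -2 4; 4 2 4]) = -160
  − (-2) · M_34   where M_34 = det([2 -4 3; -4 -2 2; 4 2 -2]) = 0
det = (+1)·(3)·(-160) + (-1)·(-2)·(0) = -480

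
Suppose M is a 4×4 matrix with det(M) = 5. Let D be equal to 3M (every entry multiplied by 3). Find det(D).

405

For a 4×4 matrix, det(3M) = 3^4·det(M) = 81·det(M).
det(D) = (81)·(5) = 405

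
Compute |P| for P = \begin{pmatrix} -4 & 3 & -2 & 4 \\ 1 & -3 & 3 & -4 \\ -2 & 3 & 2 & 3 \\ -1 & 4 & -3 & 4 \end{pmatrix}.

det(P) = -46

Expand along row 1:
  + (-4) · M_11   where M_11 = det([-3 3 -4; 3 2 3; 4 -3 4]) = 17
  − (3) · M_12   where M_12 = det([1 3 -4; -2 2 3; -1 -3 4]) = 0
  + (-2) · M_13   where M_13 = det([1 -3 -4; -2 3 3; -1 4 4]) = 5
  − (4) · M_14   where M_14 = det([1 -3 3; -2 3 2; -1 4 -3]) = -8
det = (+1)·(-4)·(17) + (-1)·(3)·(0) + (+1)·(-2)·(5) + (-1)·(4)·(-8) = -46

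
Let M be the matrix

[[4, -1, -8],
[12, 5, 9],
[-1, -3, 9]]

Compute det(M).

|M| = 653

Expand along row 1:
  + 4 · |5 9; -3 9| = 4·(45 − (-27)) = 288
  − (-1) · |12 9; -1 9| = −(-1)·(108 − (-9)) = 117
  + (-8) · |12 5; -1 -3| = (-8)·(-36 − (-5)) = 248
Sum: (288) + (117) + (248) = 653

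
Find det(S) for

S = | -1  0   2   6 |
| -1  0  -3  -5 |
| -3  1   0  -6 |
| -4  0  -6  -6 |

|S| = -4

Expand along column 2 (it has 3 zeros):
  − (1) · M_32   where M_32 = det([-1 2 6; -1 -3 -5; -4 -6 -6]) = 4
det = (-1)·(1)·(4) = -4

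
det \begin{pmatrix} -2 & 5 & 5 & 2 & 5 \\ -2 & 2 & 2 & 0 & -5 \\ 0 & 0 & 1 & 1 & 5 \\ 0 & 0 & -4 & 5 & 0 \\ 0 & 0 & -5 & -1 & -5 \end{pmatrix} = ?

The determinant is 600.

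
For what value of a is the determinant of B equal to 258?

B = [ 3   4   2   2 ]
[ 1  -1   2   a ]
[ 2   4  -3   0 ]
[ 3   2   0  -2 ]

Expanding along the column containing a, det(B) is linear in a: det(B) = (-34)·a + (-48).
Set (-34)·a + (-48) = 258  ⇒  (-34)·a = 306  ⇒  a = -9.

a = -9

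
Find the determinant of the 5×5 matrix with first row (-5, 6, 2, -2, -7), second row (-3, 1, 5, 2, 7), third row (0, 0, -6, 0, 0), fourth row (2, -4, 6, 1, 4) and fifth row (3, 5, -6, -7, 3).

3888

Expand along row 3 (it has 4 zeros):
  + (-6) · M_33   where M_33 = det([-5 6 -2 -7; -3 1 2 7; 2 -4 1 4; 3 5 -7 3]) = -648
det = (+1)·(-6)·(-648) = 3888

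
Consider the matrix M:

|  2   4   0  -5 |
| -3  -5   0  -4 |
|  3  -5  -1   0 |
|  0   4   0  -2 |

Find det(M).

Expand along column 3 (it has 3 zeros):
  + (-1) · M_33   where M_33 = det([2 4 -5; -3 -5 -4; 0 4 -2]) = 88
det = (+1)·(-1)·(88) = -88

-88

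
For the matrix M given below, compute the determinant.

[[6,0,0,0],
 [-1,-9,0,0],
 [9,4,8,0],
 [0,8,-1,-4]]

det(M) = 1728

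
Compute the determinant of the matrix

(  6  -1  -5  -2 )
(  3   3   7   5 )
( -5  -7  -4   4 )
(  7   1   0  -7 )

-2289

Expand along row 4 (it has 1 zero):
  − (7) · M_41   where M_41 = det([-1 -5 -2; 3 7 5; -7 -4 4]) = 113
  + (1) · M_42   where M_42 = det([6 -5 -2; 3 7 5; -5 -4 4]) = 427
  + (-7) · M_44   where M_44 = det([6 -1 -5; 3 3 7; -5 -7 -4]) = 275
det = (-1)·(7)·(113) + (+1)·(1)·(427) + (+1)·(-7)·(275) = -2289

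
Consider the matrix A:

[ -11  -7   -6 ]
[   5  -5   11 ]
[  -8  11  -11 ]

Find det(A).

Expand along column 1:
  + (-11) · |-5 11; 11 -11| = (-11)·(55 − 121) = 726
  − 5 · |-7 -6; 11 -11| = −5·(77 − (-66)) = -715
  + (-8) · |-7 -6; -5 11| = (-8)·(-77 − 30) = 856
Sum: (726) + (-715) + (856) = 867

det(A) = 867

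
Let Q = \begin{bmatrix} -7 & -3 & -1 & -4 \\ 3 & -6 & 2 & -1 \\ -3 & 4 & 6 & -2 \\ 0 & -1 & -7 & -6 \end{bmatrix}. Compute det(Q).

Expand along row 4 (it has 1 zero):
  + (-1) · M_42   where M_42 = det([-7 -1 -4; 3 2 -1; -3 6 -2]) = -119
  − (-7) · M_43   where M_43 = det([-7 -3 -4; 3 -6 -1; -3 4 -2]) = -115
  + (-6) · M_44   where M_44 = det([-7 -3 -1; 3 -6 2; -3 4 6]) = 386
det = (+1)·(-1)·(-119) + (-1)·(-7)·(-115) + (+1)·(-6)·(386) = -3002

|Q| = -3002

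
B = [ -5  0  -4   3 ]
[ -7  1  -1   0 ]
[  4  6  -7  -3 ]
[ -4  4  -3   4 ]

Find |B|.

Expand along row 1 (it has 1 zero):
  + (-5) · M_11   where M_11 = det([1 -1 0; 6 -7 -3; 4 -3 4]) = -1
  + (-4) · M_13   where M_13 = det([-7 1 0; 4 6 -3; -4 4 4]) = -256
  − (3) · M_14   where M_14 = det([-7 1 -1; 4 6 -7; -4 4 -3]) = -70
det = (+1)·(-5)·(-1) + (+1)·(-4)·(-256) + (-1)·(3)·(-70) = 1239

1239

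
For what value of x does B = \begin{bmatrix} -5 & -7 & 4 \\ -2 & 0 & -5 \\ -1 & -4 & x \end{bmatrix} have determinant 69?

Expanding along the row containing x, det(B) is linear in x: det(B) = (-14)·x + (97).
Set (-14)·x + (97) = 69  ⇒  (-14)·x = -28  ⇒  x = 2.

2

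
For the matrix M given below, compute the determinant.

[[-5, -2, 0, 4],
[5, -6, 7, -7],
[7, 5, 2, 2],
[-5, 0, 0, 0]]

The determinant is -1220.

Expand along row 4 (it has 3 zeros):
  − (-5) · M_41   where M_41 = det([-2 0 4; -6 7 -7; 5 2 2]) = -244
det = (-1)·(-5)·(-244) = -1220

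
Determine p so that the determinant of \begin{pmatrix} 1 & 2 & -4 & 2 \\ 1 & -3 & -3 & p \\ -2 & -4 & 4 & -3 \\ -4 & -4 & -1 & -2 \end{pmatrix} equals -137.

-9

Expanding along the row containing p, det(A) is linear in p: det(A) = (16)·p + (7).
Set (16)·p + (7) = -137  ⇒  (16)·p = -144  ⇒  p = -9.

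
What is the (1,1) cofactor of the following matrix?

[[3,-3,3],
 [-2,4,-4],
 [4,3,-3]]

0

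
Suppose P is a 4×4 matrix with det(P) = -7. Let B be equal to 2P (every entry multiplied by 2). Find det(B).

-112

For a 4×4 matrix, det(2P) = 2^4·det(P) = 16·det(P).
det(B) = (16)·(-7) = -112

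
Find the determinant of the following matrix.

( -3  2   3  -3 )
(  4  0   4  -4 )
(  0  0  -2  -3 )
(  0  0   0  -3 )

-48

The matrix is block upper-triangular with a 2×2 block and a 2×2 block on the diagonal, so its determinant equals the product of the determinants of the diagonal blocks.
det of the 2×2 block = -8
det of the 2×2 block = 6
det = (-8)·(6) = -48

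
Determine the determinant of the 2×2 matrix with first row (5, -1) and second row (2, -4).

The determinant is -18.

det = 5·(-4) − (-1)·2 = -20 − (-2) = -18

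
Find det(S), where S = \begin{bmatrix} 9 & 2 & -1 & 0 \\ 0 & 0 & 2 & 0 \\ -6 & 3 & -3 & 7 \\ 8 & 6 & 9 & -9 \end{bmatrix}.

1234

Expand along row 2 (it has 3 zeros):
  − (2) · M_23   where M_23 = det([9 2 0; -6 3 7; 8 6 -9]) = -617
det = (-1)·(2)·(-617) = 1234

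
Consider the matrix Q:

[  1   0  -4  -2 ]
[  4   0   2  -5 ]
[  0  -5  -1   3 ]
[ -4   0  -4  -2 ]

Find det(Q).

The determinant is -600.

Expand along column 2 (it has 3 zeros):
  − (-5) · M_32   where M_32 = det([1 -4 -2; 4 2 -5; -4 -4 -2]) = -120
det = (-1)·(-5)·(-120) = -600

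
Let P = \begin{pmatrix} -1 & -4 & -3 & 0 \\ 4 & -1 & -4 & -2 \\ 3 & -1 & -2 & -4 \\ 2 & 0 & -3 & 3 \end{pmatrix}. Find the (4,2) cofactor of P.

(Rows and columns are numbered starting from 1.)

-42

Delete row 4 and column 2; the remaining 3×3 submatrix is [-1 -3 0; 4 -4 -2; 3 -2 -4].
Its determinant is -42.
The cofactor carries sign (−1)^(4+2) = +1, so C_{4,2} = +(-42) = -42.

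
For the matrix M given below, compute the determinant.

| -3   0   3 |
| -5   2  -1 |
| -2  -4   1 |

|M| = 78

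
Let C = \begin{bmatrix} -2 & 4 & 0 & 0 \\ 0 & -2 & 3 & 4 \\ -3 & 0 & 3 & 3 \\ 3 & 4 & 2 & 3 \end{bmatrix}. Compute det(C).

The determinant is 60.

Expand along row 1 (it has 2 zeros):
  + (-2) · M_11   where M_11 = det([-2 3 4; 0 3 3; 4 2 3]) = -18
  − (4) · M_12   where M_12 = det([0 3 4; -3 3 3; 3 2 3]) = -6
det = (+1)·(-2)·(-18) + (-1)·(4)·(-6) = 60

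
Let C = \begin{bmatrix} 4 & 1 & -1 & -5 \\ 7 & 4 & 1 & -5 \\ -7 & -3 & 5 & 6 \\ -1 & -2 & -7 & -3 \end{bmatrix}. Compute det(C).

The determinant is -88.

Expand along row 1:
  + (4) · M_11   where M_11 = det([4 1 -5; -3 5 6; -2 -7 -3]) = -68
  − (1) · M_12   where M_12 = det([7 1 -5; -7 5 6; -1 -7 -3]) = -108
  + (-1) · M_13   where M_13 = det([7 4 -5; -7 -3 6; -1 -2 -3]) = -16
  − (-5) · M_14   where M_14 = det([7 4 1; -7 -3 5; -1 -2 -7]) = 12
det = (+1)·(4)·(-68) + (-1)·(1)·(-108) + (+1)·(-1)·(-16) + (-1)·(-5)·(12) = -88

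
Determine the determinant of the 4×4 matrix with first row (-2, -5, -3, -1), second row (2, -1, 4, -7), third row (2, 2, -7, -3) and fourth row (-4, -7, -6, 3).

-126

Expand along row 1:
  + (-2) · M_11   where M_11 = det([-1 4 -7; 2 -7 -3; -7 -6 3]) = 526
  − (-5) · M_12   where M_12 = det([2 4 -7; 2 -7 -3; -4 -6 3]) = 226
  + (-3) · M_13   where M_13 = det([2 -1 -7; 2 2 -3; -4 -7 3]) = 6
  − (-1) · M_14   where M_14 = det([2 -1 4; 2 2 -7; -4 -7 -6]) = -186
det = (+1)·(-2)·(526) + (-1)·(-5)·(226) + (+1)·(-3)·(6) + (-1)·(-1)·(-186) = -126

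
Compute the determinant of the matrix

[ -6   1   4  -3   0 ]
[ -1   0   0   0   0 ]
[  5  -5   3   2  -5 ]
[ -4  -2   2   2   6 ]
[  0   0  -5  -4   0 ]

Expand along row 2 (it has 4 zeros):
  − (-1) · M_21   where M_21 = det([1 4 -3 0; -5 3 2 -5; -2 2 2 6; 0 -5 -4 0]) = 1242
det = (-1)·(-1)·(1242) = 1242

The determinant is 1242.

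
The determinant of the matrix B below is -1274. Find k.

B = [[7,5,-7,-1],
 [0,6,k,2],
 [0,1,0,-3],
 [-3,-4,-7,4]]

k = 9

Expanding along the row containing k, det(B) is linear in k: det(B) = (14)·k + (-1400).
Set (14)·k + (-1400) = -1274  ⇒  (14)·k = 126  ⇒  k = 9.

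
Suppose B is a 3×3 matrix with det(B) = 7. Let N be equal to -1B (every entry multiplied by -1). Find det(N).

For a 3×3 matrix, det(-1B) = (-1)^3·det(B) = -1·det(B).
det(N) = (-1)·(7) = -7

det(N) = -7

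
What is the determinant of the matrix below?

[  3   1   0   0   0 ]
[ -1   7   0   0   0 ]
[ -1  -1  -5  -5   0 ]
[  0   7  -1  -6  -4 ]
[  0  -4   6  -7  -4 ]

3520

The matrix is block lower-triangular with a 2×2 block and a 3×3 block on the diagonal, so its determinant equals the product of the determinants of the diagonal blocks.
det of the 2×2 block = 22
det of the 3×3 block = 160
det = (22)·(160) = 3520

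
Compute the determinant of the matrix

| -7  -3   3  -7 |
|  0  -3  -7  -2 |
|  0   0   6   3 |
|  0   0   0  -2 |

-252

The matrix is upper triangular, so the determinant is the product of the diagonal entries:
det = (-7) · (-3) · (6) · (-2) = -252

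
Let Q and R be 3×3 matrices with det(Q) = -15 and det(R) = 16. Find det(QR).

The determinant is -240.

det(QR) = det(Q)·det(R) = (-15)·(16) = -240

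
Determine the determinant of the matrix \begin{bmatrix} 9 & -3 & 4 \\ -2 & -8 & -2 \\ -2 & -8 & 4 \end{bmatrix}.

Expand along row 1:
  + 9 · |-8 -2; -8 4| = 9·(-32 − 16) = -432
  − (-3) · |-2 -2; -2 4| = −(-3)·(-8 − 4) = -36
  + 4 · |-2 -8; -2 -8| = 4·(16 − 16) = 0
Sum: (-432) + (-36) + (0) = -468

The determinant is -468.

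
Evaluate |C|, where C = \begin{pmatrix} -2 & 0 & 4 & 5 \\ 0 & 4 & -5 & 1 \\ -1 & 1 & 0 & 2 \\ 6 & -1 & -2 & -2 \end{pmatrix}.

Expand along row 1 (it has 1 zero):
  + (-2) · M_11   where M_11 = det([4 -5 1; 1 0 2; -1 -2 -2]) = 14
  + (4) · M_13   where M_13 = det([0 4 1; -1 1 2; 6 -1 -2]) = 35
  − (5) · M_14   where M_14 = det([0 4 -5; -1 1 0; 6 -1 -2]) = 17
det = (+1)·(-2)·(14) + (+1)·(4)·(35) + (-1)·(5)·(17) = 27

|C| = 27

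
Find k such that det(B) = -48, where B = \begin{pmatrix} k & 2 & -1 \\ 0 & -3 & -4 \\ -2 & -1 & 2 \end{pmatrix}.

7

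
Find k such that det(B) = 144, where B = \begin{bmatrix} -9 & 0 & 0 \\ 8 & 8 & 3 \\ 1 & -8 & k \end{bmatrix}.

Expanding along the row containing k, det(B) is linear in k: det(B) = (-72)·k + (-216).
Set (-72)·k + (-216) = 144  ⇒  (-72)·k = 360  ⇒  k = -5.

-5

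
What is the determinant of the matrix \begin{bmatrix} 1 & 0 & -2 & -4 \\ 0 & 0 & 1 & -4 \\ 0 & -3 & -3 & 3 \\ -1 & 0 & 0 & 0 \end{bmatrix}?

Expand along row 4 (it has 3 zeros):
  − (-1) · M_41   where M_41 = det([0 -2 -4; 0 1 -4; -3 -3 3]) = -36
det = (-1)·(-1)·(-36) = -36

-36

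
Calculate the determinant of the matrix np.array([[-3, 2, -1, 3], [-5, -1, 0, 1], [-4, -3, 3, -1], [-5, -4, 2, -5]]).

Expand along row 2 (it has 1 zero):
  − (-5) · M_21   where M_21 = det([2 -1 3; -3 3 -1; -4 2 -5]) = 3
  + (-1) · M_22   where M_22 = det([-3 -1 3; -4 3 -1; -5 2 -5]) = 75
  + (1) · M_24   where M_24 = det([-3 2 -1; -4 -3 3; -5 -4 2]) = -33
det = (-1)·(-5)·(3) + (+1)·(-1)·(75) + (+1)·(1)·(-33) = -93

-93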